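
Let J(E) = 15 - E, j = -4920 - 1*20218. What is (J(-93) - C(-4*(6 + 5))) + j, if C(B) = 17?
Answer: -25047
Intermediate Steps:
j = -25138 (j = -4920 - 20218 = -25138)
(J(-93) - C(-4*(6 + 5))) + j = ((15 - 1*(-93)) - 1*17) - 25138 = ((15 + 93) - 17) - 25138 = (108 - 17) - 25138 = 91 - 25138 = -25047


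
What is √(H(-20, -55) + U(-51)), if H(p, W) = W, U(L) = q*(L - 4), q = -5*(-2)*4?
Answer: I*√2255 ≈ 47.487*I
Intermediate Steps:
q = 40 (q = 10*4 = 40)
U(L) = -160 + 40*L (U(L) = 40*(L - 4) = 40*(-4 + L) = -160 + 40*L)
√(H(-20, -55) + U(-51)) = √(-55 + (-160 + 40*(-51))) = √(-55 + (-160 - 2040)) = √(-55 - 2200) = √(-2255) = I*√2255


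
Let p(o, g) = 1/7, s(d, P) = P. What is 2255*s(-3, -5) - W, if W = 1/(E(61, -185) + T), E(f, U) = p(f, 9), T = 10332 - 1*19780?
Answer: -745672118/66135 ≈ -11275.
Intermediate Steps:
p(o, g) = 1/7
T = -9448 (T = 10332 - 19780 = -9448)
E(f, U) = 1/7
W = -7/66135 (W = 1/(1/7 - 9448) = 1/(-66135/7) = -7/66135 ≈ -0.00010584)
2255*s(-3, -5) - W = 2255*(-5) - 1*(-7/66135) = -11275 + 7/66135 = -745672118/66135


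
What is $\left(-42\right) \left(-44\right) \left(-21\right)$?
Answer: $-38808$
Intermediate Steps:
$\left(-42\right) \left(-44\right) \left(-21\right) = 1848 \left(-21\right) = -38808$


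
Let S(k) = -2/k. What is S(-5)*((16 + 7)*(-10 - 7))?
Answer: -782/5 ≈ -156.40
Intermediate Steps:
S(-5)*((16 + 7)*(-10 - 7)) = (-2/(-5))*((16 + 7)*(-10 - 7)) = (-2*(-1/5))*(23*(-17)) = (2/5)*(-391) = -782/5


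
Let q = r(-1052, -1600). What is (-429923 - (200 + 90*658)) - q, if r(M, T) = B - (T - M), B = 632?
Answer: -490523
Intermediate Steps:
r(M, T) = 632 + M - T (r(M, T) = 632 - (T - M) = 632 + (M - T) = 632 + M - T)
q = 1180 (q = 632 - 1052 - 1*(-1600) = 632 - 1052 + 1600 = 1180)
(-429923 - (200 + 90*658)) - q = (-429923 - (200 + 90*658)) - 1*1180 = (-429923 - (200 + 59220)) - 1180 = (-429923 - 1*59420) - 1180 = (-429923 - 59420) - 1180 = -489343 - 1180 = -490523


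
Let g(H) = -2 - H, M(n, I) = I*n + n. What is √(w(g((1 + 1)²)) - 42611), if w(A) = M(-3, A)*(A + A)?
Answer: I*√42791 ≈ 206.86*I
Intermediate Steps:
M(n, I) = n + I*n
w(A) = 2*A*(-3 - 3*A) (w(A) = (-3*(1 + A))*(A + A) = (-3 - 3*A)*(2*A) = 2*A*(-3 - 3*A))
√(w(g((1 + 1)²)) - 42611) = √(6*(-2 - (1 + 1)²)*(-1 - (-2 - (1 + 1)²)) - 42611) = √(6*(-2 - 1*2²)*(-1 - (-2 - 1*2²)) - 42611) = √(6*(-2 - 1*4)*(-1 - (-2 - 1*4)) - 42611) = √(6*(-2 - 4)*(-1 - (-2 - 4)) - 42611) = √(6*(-6)*(-1 - 1*(-6)) - 42611) = √(6*(-6)*(-1 + 6) - 42611) = √(6*(-6)*5 - 42611) = √(-180 - 42611) = √(-42791) = I*√42791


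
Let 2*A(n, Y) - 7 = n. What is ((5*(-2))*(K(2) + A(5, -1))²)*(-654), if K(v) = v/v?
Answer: 320460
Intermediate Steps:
K(v) = 1
A(n, Y) = 7/2 + n/2
((5*(-2))*(K(2) + A(5, -1))²)*(-654) = ((5*(-2))*(1 + (7/2 + (½)*5))²)*(-654) = -10*(1 + (7/2 + 5/2))²*(-654) = -10*(1 + 6)²*(-654) = -10*7²*(-654) = -10*49*(-654) = -490*(-654) = 320460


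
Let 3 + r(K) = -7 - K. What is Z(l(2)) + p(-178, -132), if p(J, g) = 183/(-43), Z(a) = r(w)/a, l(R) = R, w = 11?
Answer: -1269/86 ≈ -14.756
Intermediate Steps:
r(K) = -10 - K (r(K) = -3 + (-7 - K) = -10 - K)
Z(a) = -21/a (Z(a) = (-10 - 1*11)/a = (-10 - 11)/a = -21/a)
p(J, g) = -183/43 (p(J, g) = 183*(-1/43) = -183/43)
Z(l(2)) + p(-178, -132) = -21/2 - 183/43 = -1269/86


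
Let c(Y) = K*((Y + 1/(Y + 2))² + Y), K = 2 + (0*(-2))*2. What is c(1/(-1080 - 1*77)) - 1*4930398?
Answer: -35310178923364797112/7161730651881 ≈ -4.9304e+6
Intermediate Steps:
K = 2 (K = 2 + 0*2 = 2 + 0 = 2)
c(Y) = 2*Y + 2*(Y + 1/(2 + Y))² (c(Y) = 2*((Y + 1/(Y + 2))² + Y) = 2*((Y + 1/(2 + Y))² + Y) = 2*(Y + (Y + 1/(2 + Y))²) = 2*Y + 2*(Y + 1/(2 + Y))²)
c(1/(-1080 - 1*77)) - 1*4930398 = (2/(-1080 - 1*77) + 2*(1 + (1/(-1080 - 1*77))² + 2/(-1080 - 1*77))²/(2 + 1/(-1080 - 1*77))²) - 1*4930398 = (2/(-1080 - 77) + 2*(1 + (1/(-1080 - 77))² + 2/(-1080 - 77))²/(2 + 1/(-1080 - 77))²) - 4930398 = (2/(-1157) + 2*(1 + (1/(-1157))² + 2/(-1157))²/(2 + 1/(-1157))²) - 4930398 = (2*(-1/1157) + 2*(1 + (-1/1157)² + 2*(-1/1157))²/(2 - 1/1157)²) - 4930398 = (-2/1157 + 2*(1 + 1/1338649 - 2/1157)²/(2313/1157)²) - 4930398 = (-2/1157 + 2*(1338649/5349969)*(1336336/1338649)²) - 4930398 = (-2/1157 + 2*(1338649/5349969)*(1785793904896/1791981145201)) - 4930398 = (-2/1157 + 3571587809792/7161730651881) - 4930398 = 3559207981526/7161730651881 - 4930398 = -35310178923364797112/7161730651881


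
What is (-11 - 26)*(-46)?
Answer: 1702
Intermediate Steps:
(-11 - 26)*(-46) = -37*(-46) = 1702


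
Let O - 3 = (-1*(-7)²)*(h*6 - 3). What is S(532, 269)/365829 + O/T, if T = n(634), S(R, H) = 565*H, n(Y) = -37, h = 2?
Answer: 165856547/13535673 ≈ 12.253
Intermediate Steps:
T = -37
O = -438 (O = 3 + (-1*(-7)²)*(2*6 - 3) = 3 + (-1*49)*(12 - 3) = 3 - 49*9 = 3 - 441 = -438)
S(532, 269)/365829 + O/T = (565*269)/365829 - 438/(-37) = 151985*(1/365829) - 438*(-1/37) = 151985/365829 + 438/37 = 165856547/13535673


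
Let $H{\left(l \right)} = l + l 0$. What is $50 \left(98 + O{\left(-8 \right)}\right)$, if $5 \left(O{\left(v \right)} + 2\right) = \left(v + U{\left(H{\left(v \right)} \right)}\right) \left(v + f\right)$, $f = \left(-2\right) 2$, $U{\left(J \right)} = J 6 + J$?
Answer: $12480$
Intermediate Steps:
$H{\left(l \right)} = l$ ($H{\left(l \right)} = l + 0 = l$)
$U{\left(J \right)} = 7 J$ ($U{\left(J \right)} = 6 J + J = 7 J$)
$f = -4$
$O{\left(v \right)} = -2 + \frac{8 v \left(-4 + v\right)}{5}$ ($O{\left(v \right)} = -2 + \frac{\left(v + 7 v\right) \left(v - 4\right)}{5} = -2 + \frac{8 v \left(-4 + v\right)}{5}$)
$50 \left(98 + O{\left(-8 \right)}\right) = 50 \left(98 - \left(- \frac{246}{5} - \frac{512}{5}\right)\right) = 50 \left(98 + \left(-2 + \frac{256}{5} + \frac{8}{5} \cdot 64\right)\right) = 50 \left(98 + \left(-2 + \frac{256}{5} + \frac{512}{5}\right)\right) = 50 \left(98 + \frac{758}{5}\right) = 50 \cdot \frac{1248}{5} = 12480$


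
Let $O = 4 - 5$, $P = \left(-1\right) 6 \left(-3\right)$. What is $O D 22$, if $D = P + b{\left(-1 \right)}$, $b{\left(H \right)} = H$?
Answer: $-374$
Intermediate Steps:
$P = 18$ ($P = \left(-6\right) \left(-3\right) = 18$)
$D = 17$ ($D = 18 - 1 = 17$)
$O = -1$ ($O = 4 - 5 = -1$)
$O D 22 = \left(-1\right) 17 \cdot 22 = \left(-17\right) 22 = -374$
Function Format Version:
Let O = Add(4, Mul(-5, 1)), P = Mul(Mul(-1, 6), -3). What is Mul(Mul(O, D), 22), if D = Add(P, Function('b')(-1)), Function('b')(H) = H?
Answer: -374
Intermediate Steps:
P = 18 (P = Mul(-6, -3) = 18)
D = 17 (D = Add(18, -1) = 17)
O = -1 (O = Add(4, -5) = -1)
Mul(Mul(O, D), 22) = Mul(Mul(-1, 17), 22) = Mul(-17, 22) = -374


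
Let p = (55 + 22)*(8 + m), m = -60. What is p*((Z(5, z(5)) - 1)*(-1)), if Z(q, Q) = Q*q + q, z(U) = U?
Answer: 116116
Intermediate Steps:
Z(q, Q) = q + Q*q
p = -4004 (p = (55 + 22)*(8 - 60) = 77*(-52) = -4004)
p*((Z(5, z(5)) - 1)*(-1)) = -4004*(5*(1 + 5) - 1)*(-1) = -4004*(5*6 - 1)*(-1) = -4004*(30 - 1)*(-1) = -116116*(-1) = -4004*(-29) = 116116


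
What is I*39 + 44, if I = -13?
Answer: -463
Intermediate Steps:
I*39 + 44 = -13*39 + 44 = -507 + 44 = -463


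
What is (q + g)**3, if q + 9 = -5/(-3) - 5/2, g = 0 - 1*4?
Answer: -571787/216 ≈ -2647.2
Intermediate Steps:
g = -4 (g = 0 - 4 = -4)
q = -59/6 (q = -9 + (-5/(-3) - 5/2) = -9 + (-5*(-1/3) - 5*1/2) = -9 + (5/3 - 5/2) = -9 - 5/6 = -59/6 ≈ -9.8333)
(q + g)**3 = (-59/6 - 4)**3 = (-83/6)**3 = -571787/216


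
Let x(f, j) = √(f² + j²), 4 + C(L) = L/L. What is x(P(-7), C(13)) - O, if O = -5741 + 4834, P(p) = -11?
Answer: 907 + √130 ≈ 918.40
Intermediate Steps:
C(L) = -3 (C(L) = -4 + L/L = -4 + 1 = -3)
O = -907
x(P(-7), C(13)) - O = √((-11)² + (-3)²) - 1*(-907) = √(121 + 9) + 907 = √130 + 907 = 907 + √130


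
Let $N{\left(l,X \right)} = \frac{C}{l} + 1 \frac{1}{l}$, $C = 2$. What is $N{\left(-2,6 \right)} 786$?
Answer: $-1179$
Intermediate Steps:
$N{\left(l,X \right)} = \frac{3}{l}$ ($N{\left(l,X \right)} = \frac{2}{l} + 1 \frac{1}{l} = \frac{2}{l} + \frac{1}{l} = \frac{3}{l}$)
$N{\left(-2,6 \right)} 786 = \frac{3}{-2} \cdot 786 = 3 \left(- \frac{1}{2}\right) 786 = \left(- \frac{3}{2}\right) 786 = -1179$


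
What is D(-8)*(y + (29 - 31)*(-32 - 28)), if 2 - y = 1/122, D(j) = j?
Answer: -59532/61 ≈ -975.93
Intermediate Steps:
y = 243/122 (y = 2 - 1/122 = 243/122 ≈ 1.9918)
D(-8)*(y + (29 - 31)*(-32 - 28)) = -8*(243/122 + (29 - 31)*(-32 - 28)) = -8*(243/122 - 2*(-60)) = -8*(243/122 + 120) = -8*14883/122 = -59532/61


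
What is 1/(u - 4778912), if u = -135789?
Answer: -1/4914701 ≈ -2.0347e-7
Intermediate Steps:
1/(u - 4778912) = 1/(-135789 - 4778912) = 1/(-4914701) = -1/4914701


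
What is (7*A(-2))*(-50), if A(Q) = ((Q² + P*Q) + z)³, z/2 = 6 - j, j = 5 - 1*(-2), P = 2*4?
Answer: 960400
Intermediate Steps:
P = 8
j = 7 (j = 5 + 2 = 7)
z = -2 (z = 2*(6 - 1*7) = 2*(6 - 7) = 2*(-1) = -2)
A(Q) = (-2 + Q² + 8*Q)³ (A(Q) = ((Q² + 8*Q) - 2)³ = (-2 + Q² + 8*Q)³)
(7*A(-2))*(-50) = (7*(-2 + (-2)² + 8*(-2))³)*(-50) = (7*(-2 + 4 - 16)³)*(-50) = (7*(-14)³)*(-50) = (7*(-2744))*(-50) = -19208*(-50) = 960400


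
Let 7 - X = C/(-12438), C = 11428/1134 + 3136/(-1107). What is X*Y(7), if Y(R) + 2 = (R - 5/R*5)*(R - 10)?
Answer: -87040243960/1012011651 ≈ -86.007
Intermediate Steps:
C = 168418/23247 (C = 11428*(1/1134) + 3136*(-1/1107) = 5714/567 - 3136/1107 = 168418/23247 ≈ 7.2447)
Y(R) = -2 + (-10 + R)*(R - 25/R) (Y(R) = -2 + (R - 5/R*5)*(R - 10) = -2 + (R - 25/R)*(-10 + R) = -2 + (-10 + R)*(R - 25/R))
X = 1012095860/144573093 (X = 7 - 168418/(23247*(-12438)) = 7 - 168418*(-1)/(23247*12438) = 7 - 1*(-84209/144573093) = 7 + 84209/144573093 = 1012095860/144573093 ≈ 7.0006)
X*Y(7) = 1012095860*(-27 + 7² - 10*7 + 250/7)/144573093 = 1012095860*(-27 + 49 - 70 + 250*(⅐))/144573093 = 1012095860*(-27 + 49 - 70 + 250/7)/144573093 = (1012095860/144573093)*(-86/7) = -87040243960/1012011651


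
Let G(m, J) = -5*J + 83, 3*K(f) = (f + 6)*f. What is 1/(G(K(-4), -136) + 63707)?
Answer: 1/64470 ≈ 1.5511e-5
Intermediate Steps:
K(f) = f*(6 + f)/3 (K(f) = ((f + 6)*f)/3 = ((6 + f)*f)/3 = (f*(6 + f))/3 = f*(6 + f)/3)
G(m, J) = 83 - 5*J
1/(G(K(-4), -136) + 63707) = 1/((83 - 5*(-136)) + 63707) = 1/((83 + 680) + 63707) = 1/(763 + 63707) = 1/64470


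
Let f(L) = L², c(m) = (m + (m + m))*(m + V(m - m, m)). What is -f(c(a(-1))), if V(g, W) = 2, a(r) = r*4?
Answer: -576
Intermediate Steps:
a(r) = 4*r
c(m) = 3*m*(2 + m) (c(m) = (m + (m + m))*(m + 2) = (m + 2*m)*(2 + m) = (3*m)*(2 + m) = 3*m*(2 + m))
-f(c(a(-1))) = -(3*(4*(-1))*(2 + 4*(-1)))² = -(3*(-4)*(2 - 4))² = -(3*(-4)*(-2))² = -1*24² = -1*576 = -576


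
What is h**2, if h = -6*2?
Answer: 144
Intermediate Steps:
h = -12
h**2 = (-12)**2 = 144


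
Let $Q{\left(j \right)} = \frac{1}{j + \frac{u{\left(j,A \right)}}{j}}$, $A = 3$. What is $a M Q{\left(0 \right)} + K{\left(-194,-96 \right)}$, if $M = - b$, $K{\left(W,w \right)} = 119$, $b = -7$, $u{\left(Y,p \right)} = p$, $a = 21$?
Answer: $119$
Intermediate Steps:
$M = 7$ ($M = \left(-1\right) \left(-7\right) = 7$)
$Q{\left(j \right)} = \frac{1}{j + \frac{3}{j}}$
$a M Q{\left(0 \right)} + K{\left(-194,-96 \right)} = 21 \cdot 7 \frac{0}{3 + 0^{2}} + 119 = 147 \frac{0}{3 + 0} + 119 = 147 \cdot \frac{0}{3} + 119 = 147 \cdot 0 \cdot \frac{1}{3} + 119 = 147 \cdot 0 + 119 = 0 + 119 = 119$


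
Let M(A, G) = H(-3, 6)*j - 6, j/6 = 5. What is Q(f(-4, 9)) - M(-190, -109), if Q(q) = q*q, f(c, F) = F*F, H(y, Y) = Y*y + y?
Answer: 7197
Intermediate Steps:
H(y, Y) = y + Y*y
j = 30 (j = 6*5 = 30)
f(c, F) = F²
M(A, G) = -636 (M(A, G) = -3*(1 + 6)*30 - 6 = -3*7*30 - 6 = -21*30 - 6 = -630 - 6 = -636)
Q(q) = q²
Q(f(-4, 9)) - M(-190, -109) = (9²)² - 1*(-636) = 81² + 636 = 6561 + 636 = 7197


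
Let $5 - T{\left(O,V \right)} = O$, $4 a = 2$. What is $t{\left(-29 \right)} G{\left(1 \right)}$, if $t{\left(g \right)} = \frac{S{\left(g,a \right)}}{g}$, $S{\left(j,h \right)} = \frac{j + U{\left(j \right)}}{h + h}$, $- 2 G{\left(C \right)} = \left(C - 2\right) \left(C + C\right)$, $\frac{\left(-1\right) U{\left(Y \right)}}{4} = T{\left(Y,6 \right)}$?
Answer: $\frac{165}{29} \approx 5.6897$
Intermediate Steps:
$a = \frac{1}{2}$ ($a = \frac{1}{4} \cdot 2 = \frac{1}{2} \approx 0.5$)
$T{\left(O,V \right)} = 5 - O$
$U{\left(Y \right)} = -20 + 4 Y$ ($U{\left(Y \right)} = - 4 \left(5 - Y\right) = -20 + 4 Y$)
$G{\left(C \right)} = - C \left(-2 + C\right)$ ($G{\left(C \right)} = - \frac{\left(C - 2\right) \left(C + C\right)}{2} = - \frac{\left(-2 + C\right) 2 C}{2} = - \frac{2 C \left(-2 + C\right)}{2} = - C \left(-2 + C\right)$)
$S{\left(j,h \right)} = \frac{-20 + 5 j}{2 h}$ ($S{\left(j,h \right)} = \frac{j + \left(-20 + 4 j\right)}{h + h} = \frac{-20 + 5 j}{2 h}$)
$t{\left(g \right)} = \frac{-20 + 5 g}{g}$ ($t{\left(g \right)} = \frac{\frac{5}{2} \frac{1}{\frac{1}{2}} \left(-4 + g\right)}{g} = \frac{\frac{5}{2} \cdot 2 \left(-4 + g\right)}{g} = \frac{-20 + 5 g}{g}$)
$t{\left(-29 \right)} G{\left(1 \right)} = \left(5 - \frac{20}{-29}\right) 1 \left(2 - 1\right) = \left(5 - - \frac{20}{29}\right) 1 \left(2 - 1\right) = \left(5 + \frac{20}{29}\right) 1 \cdot 1 = \frac{165}{29} \cdot 1 = \frac{165}{29}$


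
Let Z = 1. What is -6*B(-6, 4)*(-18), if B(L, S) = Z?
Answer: 108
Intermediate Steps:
B(L, S) = 1
-6*B(-6, 4)*(-18) = -6*1*(-18) = -6*(-18) = 108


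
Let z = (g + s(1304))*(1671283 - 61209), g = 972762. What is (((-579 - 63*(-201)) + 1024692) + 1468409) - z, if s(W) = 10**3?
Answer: -1567826373203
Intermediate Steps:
s(W) = 1000
z = 1567828878388 (z = (972762 + 1000)*(1671283 - 61209) = 973762*1610074 = 1567828878388)
(((-579 - 63*(-201)) + 1024692) + 1468409) - z = (((-579 - 63*(-201)) + 1024692) + 1468409) - 1*1567828878388 = (((-579 + 12663) + 1024692) + 1468409) - 1567828878388 = ((12084 + 1024692) + 1468409) - 1567828878388 = (1036776 + 1468409) - 1567828878388 = 2505185 - 1567828878388 = -1567826373203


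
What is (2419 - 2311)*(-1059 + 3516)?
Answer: 265356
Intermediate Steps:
(2419 - 2311)*(-1059 + 3516) = 108*2457 = 265356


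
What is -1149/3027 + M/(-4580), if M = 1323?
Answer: -3089047/4621220 ≈ -0.66845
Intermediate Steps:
-1149/3027 + M/(-4580) = -1149/3027 + 1323/(-4580) = -1149*1/3027 + 1323*(-1/4580) = -383/1009 - 1323/4580 = -3089047/4621220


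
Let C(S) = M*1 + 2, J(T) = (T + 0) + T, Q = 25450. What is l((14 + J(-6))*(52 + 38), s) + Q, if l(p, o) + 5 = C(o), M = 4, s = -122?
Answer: 25451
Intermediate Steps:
J(T) = 2*T (J(T) = T + T = 2*T)
C(S) = 6 (C(S) = 4*1 + 2 = 4 + 2 = 6)
l(p, o) = 1 (l(p, o) = -5 + 6 = 1)
l((14 + J(-6))*(52 + 38), s) + Q = 1 + 25450 = 25451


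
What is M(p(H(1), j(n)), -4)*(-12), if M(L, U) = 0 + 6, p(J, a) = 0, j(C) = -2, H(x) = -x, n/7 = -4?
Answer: -72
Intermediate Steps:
n = -28 (n = 7*(-4) = -28)
M(L, U) = 6
M(p(H(1), j(n)), -4)*(-12) = 6*(-12) = -72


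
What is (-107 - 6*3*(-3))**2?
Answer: 2809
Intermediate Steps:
(-107 - 6*3*(-3))**2 = (-107 - 18*(-3))**2 = (-107 + 54)**2 = (-53)**2 = 2809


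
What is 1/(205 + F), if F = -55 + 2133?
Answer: 1/2283 ≈ 0.00043802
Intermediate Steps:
F = 2078
1/(205 + F) = 1/(205 + 2078) = 1/2283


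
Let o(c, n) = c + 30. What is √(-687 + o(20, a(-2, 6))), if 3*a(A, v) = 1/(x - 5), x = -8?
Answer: 7*I*√13 ≈ 25.239*I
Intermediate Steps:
a(A, v) = -1/39 (a(A, v) = 1/(3*(-8 - 5)) = (⅓)/(-13) = (⅓)*(-1/13) = -1/39)
o(c, n) = 30 + c
√(-687 + o(20, a(-2, 6))) = √(-687 + (30 + 20)) = √(-687 + 50) = √(-637) = 7*I*√13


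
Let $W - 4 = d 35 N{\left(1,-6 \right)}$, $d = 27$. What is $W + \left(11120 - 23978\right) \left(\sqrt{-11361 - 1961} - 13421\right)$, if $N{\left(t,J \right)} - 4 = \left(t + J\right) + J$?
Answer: $172560607 - 12858 i \sqrt{13322} \approx 1.7256 \cdot 10^{8} - 1.4841 \cdot 10^{6} i$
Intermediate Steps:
$N{\left(t,J \right)} = 4 + t + 2 J$ ($N{\left(t,J \right)} = 4 + \left(\left(t + J\right) + J\right) = 4 + \left(\left(J + t\right) + J\right) = 4 + \left(t + 2 J\right) = 4 + t + 2 J$)
$W = -6611$ ($W = 4 + 27 \cdot 35 \left(4 + 1 + 2 \left(-6\right)\right) = 4 + 945 \left(4 + 1 - 12\right) = 4 + 945 \left(-7\right) = 4 - 6615 = -6611$)
$W + \left(11120 - 23978\right) \left(\sqrt{-11361 - 1961} - 13421\right) = -6611 + \left(11120 - 23978\right) \left(\sqrt{-11361 - 1961} - 13421\right) = -6611 - 12858 \left(\sqrt{-13322} - 13421\right) = -6611 - 12858 \left(i \sqrt{13322} - 13421\right) = -6611 - 12858 \left(-13421 + i \sqrt{13322}\right) = -6611 + \left(172567218 - 12858 i \sqrt{13322}\right) = 172560607 - 12858 i \sqrt{13322}$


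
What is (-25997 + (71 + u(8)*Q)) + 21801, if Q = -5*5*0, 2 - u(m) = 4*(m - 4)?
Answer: -4125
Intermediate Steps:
u(m) = 18 - 4*m (u(m) = 2 - 4*(m - 4) = 2 - 4*(-4 + m) = 2 - (-16 + 4*m) = 2 + (16 - 4*m) = 18 - 4*m)
Q = 0 (Q = -25*0 = 0)
(-25997 + (71 + u(8)*Q)) + 21801 = (-25997 + (71 + (18 - 4*8)*0)) + 21801 = (-25997 + (71 + (18 - 32)*0)) + 21801 = (-25997 + (71 - 14*0)) + 21801 = (-25997 + (71 + 0)) + 21801 = (-25997 + 71) + 21801 = -25926 + 21801 = -4125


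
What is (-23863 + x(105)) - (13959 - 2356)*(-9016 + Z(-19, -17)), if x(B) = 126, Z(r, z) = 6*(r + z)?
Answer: 107095159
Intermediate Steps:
Z(r, z) = 6*r + 6*z
(-23863 + x(105)) - (13959 - 2356)*(-9016 + Z(-19, -17)) = (-23863 + 126) - (13959 - 2356)*(-9016 + (6*(-19) + 6*(-17))) = -23737 - 11603*(-9016 + (-114 - 102)) = -23737 - 11603*(-9016 - 216) = -23737 - 11603*(-9232) = -23737 - 1*(-107118896) = -23737 + 107118896 = 107095159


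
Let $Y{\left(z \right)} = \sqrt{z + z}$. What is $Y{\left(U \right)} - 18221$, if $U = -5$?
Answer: $-18221 + i \sqrt{10} \approx -18221.0 + 3.1623 i$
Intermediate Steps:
$Y{\left(z \right)} = \sqrt{2} \sqrt{z}$ ($Y{\left(z \right)} = \sqrt{2 z} = \sqrt{2} \sqrt{z}$)
$Y{\left(U \right)} - 18221 = \sqrt{2} \sqrt{-5} - 18221 = \sqrt{2} i \sqrt{5} - 18221 = i \sqrt{10} - 18221 = -18221 + i \sqrt{10}$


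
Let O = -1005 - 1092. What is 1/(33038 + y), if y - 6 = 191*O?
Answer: -1/367483 ≈ -2.7212e-6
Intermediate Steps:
O = -2097
y = -400521 (y = 6 + 191*(-2097) = 6 - 400527 = -400521)
1/(33038 + y) = 1/(33038 - 400521) = 1/(-367483) = -1/367483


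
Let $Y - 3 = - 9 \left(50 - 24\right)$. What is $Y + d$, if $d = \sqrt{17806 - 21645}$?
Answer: $-231 + i \sqrt{3839} \approx -231.0 + 61.96 i$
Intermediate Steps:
$Y = -231$ ($Y = 3 - 9 \left(50 - 24\right) = 3 - 234 = -231$)
$d = i \sqrt{3839}$ ($d = \sqrt{-3839} = i \sqrt{3839} \approx 61.96 i$)
$Y + d = -231 + i \sqrt{3839}$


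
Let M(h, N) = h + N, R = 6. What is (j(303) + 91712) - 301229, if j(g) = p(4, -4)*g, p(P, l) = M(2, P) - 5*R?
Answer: -216789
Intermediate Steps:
M(h, N) = N + h
p(P, l) = -28 + P (p(P, l) = (P + 2) - 5*6 = (2 + P) - 30 = -28 + P)
j(g) = -24*g (j(g) = (-28 + 4)*g = -24*g)
(j(303) + 91712) - 301229 = (-24*303 + 91712) - 301229 = (-7272 + 91712) - 301229 = 84440 - 301229 = -216789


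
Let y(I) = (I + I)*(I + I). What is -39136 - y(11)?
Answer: -39620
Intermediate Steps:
y(I) = 4*I² (y(I) = (2*I)*(2*I) = 4*I²)
-39136 - y(11) = -39136 - 4*11² = -39136 - 4*121 = -39136 - 1*484 = -39136 - 484 = -39620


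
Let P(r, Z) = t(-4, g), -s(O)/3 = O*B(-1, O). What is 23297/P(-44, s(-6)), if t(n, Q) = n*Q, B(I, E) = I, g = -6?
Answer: 23297/24 ≈ 970.71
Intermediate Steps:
t(n, Q) = Q*n
s(O) = 3*O (s(O) = -3*O*(-1) = -(-3)*O = 3*O)
P(r, Z) = 24 (P(r, Z) = -6*(-4) = 24)
23297/P(-44, s(-6)) = 23297/24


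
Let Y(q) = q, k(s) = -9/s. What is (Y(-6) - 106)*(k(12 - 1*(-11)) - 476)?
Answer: 1227184/23 ≈ 53356.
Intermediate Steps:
(Y(-6) - 106)*(k(12 - 1*(-11)) - 476) = (-6 - 106)*(-9/(12 - 1*(-11)) - 476) = -112*(-9/(12 + 11) - 476) = -112*(-9/23 - 476) = -112*(-10957/23) = 1227184/23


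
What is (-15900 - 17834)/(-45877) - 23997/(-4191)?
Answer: 414096521/64090169 ≈ 6.4612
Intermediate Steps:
(-15900 - 17834)/(-45877) - 23997/(-4191) = -33734*(-1/45877) - 23997*(-1/4191) = 33734/45877 + 7999/1397 = 414096521/64090169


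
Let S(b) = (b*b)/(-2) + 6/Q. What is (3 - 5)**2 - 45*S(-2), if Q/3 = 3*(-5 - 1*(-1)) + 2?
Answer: 103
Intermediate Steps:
Q = -30 (Q = 3*(3*(-5 - 1*(-1)) + 2) = 3*(3*(-5 + 1) + 2) = 3*(3*(-4) + 2) = 3*(-12 + 2) = 3*(-10) = -30)
S(b) = -1/5 - b**2/2 (S(b) = (b*b)/(-2) + 6/(-30) = b**2*(-1/2) + 6*(-1/30) = -b**2/2 - 1/5 = -1/5 - b**2/2)
(3 - 5)**2 - 45*S(-2) = (3 - 5)**2 - 45*(-1/5 - 1/2*(-2)**2) = (-2)**2 - 45*(-1/5 - 1/2*4) = 4 - 45*(-1/5 - 2) = 4 - 45*(-11/5) = 4 + 99 = 103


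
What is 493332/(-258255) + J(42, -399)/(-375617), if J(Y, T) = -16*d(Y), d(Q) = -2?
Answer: -61770716668/32334989445 ≈ -1.9103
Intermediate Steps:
J(Y, T) = 32 (J(Y, T) = -16*(-2) = 32)
493332/(-258255) + J(42, -399)/(-375617) = 493332/(-258255) + 32/(-375617) = 493332*(-1/258255) + 32*(-1/375617) = -164444/86085 - 32/375617 = -61770716668/32334989445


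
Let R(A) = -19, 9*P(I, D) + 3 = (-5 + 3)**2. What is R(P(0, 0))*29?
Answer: -551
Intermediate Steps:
P(I, D) = 1/9 (P(I, D) = -1/3 + (-5 + 3)**2/9 = -1/3 + (1/9)*(-2)**2 = -1/3 + (1/9)*4 = -1/3 + 4/9 = 1/9)
R(P(0, 0))*29 = -19*29 = -551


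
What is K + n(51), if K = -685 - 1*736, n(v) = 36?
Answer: -1385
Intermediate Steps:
K = -1421 (K = -685 - 736 = -1421)
K + n(51) = -1421 + 36 = -1385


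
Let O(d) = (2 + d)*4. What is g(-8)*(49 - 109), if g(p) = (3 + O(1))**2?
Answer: -13500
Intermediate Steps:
O(d) = 8 + 4*d
g(p) = 225 (g(p) = (3 + (8 + 4*1))**2 = (3 + (8 + 4))**2 = (3 + 12)**2 = 15**2 = 225)
g(-8)*(49 - 109) = 225*(49 - 109) = 225*(-60) = -13500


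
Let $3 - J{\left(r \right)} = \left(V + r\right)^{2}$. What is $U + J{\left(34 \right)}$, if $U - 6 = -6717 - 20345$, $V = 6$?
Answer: $-28653$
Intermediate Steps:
$U = -27056$ ($U = 6 - 27062 = -27056$)
$J{\left(r \right)} = 3 - \left(6 + r\right)^{2}$
$U + J{\left(34 \right)} = -27056 + \left(3 - \left(6 + 34\right)^{2}\right) = -27056 + \left(3 - 40^{2}\right) = -27056 + \left(3 - 1600\right) = -27056 - 1597 = -28653$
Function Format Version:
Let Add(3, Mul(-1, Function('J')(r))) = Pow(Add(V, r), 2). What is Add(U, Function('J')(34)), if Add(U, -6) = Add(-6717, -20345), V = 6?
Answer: -28653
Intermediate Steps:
U = -27056 (U = Add(6, Add(-6717, -20345)) = Add(6, -27062) = -27056)
Function('J')(r) = Add(3, Mul(-1, Pow(Add(6, r), 2)))
Add(U, Function('J')(34)) = Add(-27056, Add(3, Mul(-1, Pow(Add(6, 34), 2)))) = Add(-27056, Add(3, Mul(-1, Pow(40, 2)))) = Add(-27056, Add(3, Mul(-1, 1600))) = Add(-27056, Add(3, -1600)) = Add(-27056, -1597) = -28653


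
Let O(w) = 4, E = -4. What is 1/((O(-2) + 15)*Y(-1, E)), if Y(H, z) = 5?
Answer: 1/95 ≈ 0.010526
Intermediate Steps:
1/((O(-2) + 15)*Y(-1, E)) = 1/((4 + 15)*5) = 1/(19*5) = 1/95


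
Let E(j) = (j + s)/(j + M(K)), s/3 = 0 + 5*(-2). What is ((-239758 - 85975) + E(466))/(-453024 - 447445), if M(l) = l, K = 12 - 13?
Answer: 151465409/418718085 ≈ 0.36174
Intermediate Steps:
K = -1
s = -30 (s = 3*(0 + 5*(-2)) = 3*(0 - 10) = 3*(-10) = -30)
E(j) = (-30 + j)/(-1 + j) (E(j) = (j - 30)/(j - 1) = (-30 + j)/(-1 + j))
((-239758 - 85975) + E(466))/(-453024 - 447445) = ((-239758 - 85975) + (-30 + 466)/(-1 + 466))/(-453024 - 447445) = (-325733 + 436/465)/(-900469) = (-325733 + (1/465)*436)*(-1/900469) = (-325733 + 436/465)*(-1/900469) = -151465409/465*(-1/900469) = 151465409/418718085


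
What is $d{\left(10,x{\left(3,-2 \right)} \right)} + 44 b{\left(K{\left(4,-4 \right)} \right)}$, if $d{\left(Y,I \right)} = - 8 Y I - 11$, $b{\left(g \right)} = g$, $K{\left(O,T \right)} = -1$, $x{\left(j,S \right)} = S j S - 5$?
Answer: $-615$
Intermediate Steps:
$x{\left(j,S \right)} = -5 + j S^{2}$ ($x{\left(j,S \right)} = j S^{2} - 5 = -5 + j S^{2}$)
$d{\left(Y,I \right)} = -11 - 8 I Y$ ($d{\left(Y,I \right)} = - 8 I Y - 11 = -11 - 8 I Y$)
$d{\left(10,x{\left(3,-2 \right)} \right)} + 44 b{\left(K{\left(4,-4 \right)} \right)} = \left(-11 - 8 \left(-5 + 3 \left(-2\right)^{2}\right) 10\right) + 44 \left(-1\right) = \left(-11 - 8 \left(-5 + 3 \cdot 4\right) 10\right) - 44 = \left(-11 - 8 \left(-5 + 12\right) 10\right) - 44 = \left(-11 - 56 \cdot 10\right) - 44 = \left(-11 - 560\right) - 44 = -571 - 44 = -615$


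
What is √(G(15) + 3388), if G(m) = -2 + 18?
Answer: 2*√851 ≈ 58.344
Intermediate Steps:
G(m) = 16
√(G(15) + 3388) = √(16 + 3388) = √3404 = 2*√851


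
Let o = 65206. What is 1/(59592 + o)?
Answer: 1/124798 ≈ 8.0130e-6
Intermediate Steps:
1/(59592 + o) = 1/(59592 + 65206) = 1/124798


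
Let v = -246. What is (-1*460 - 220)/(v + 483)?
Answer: -680/237 ≈ -2.8692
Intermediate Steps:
(-1*460 - 220)/(v + 483) = (-1*460 - 220)/(-246 + 483) = (-460 - 220)/237 = -680*1/237 = -680/237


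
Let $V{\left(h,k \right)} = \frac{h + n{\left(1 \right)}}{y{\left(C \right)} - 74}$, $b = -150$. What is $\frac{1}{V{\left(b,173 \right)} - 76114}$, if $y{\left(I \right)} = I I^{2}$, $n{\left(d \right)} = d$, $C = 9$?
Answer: $- \frac{655}{49854819} \approx -1.3138 \cdot 10^{-5}$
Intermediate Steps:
$y{\left(I \right)} = I^{3}$
$V{\left(h,k \right)} = \frac{1}{655} + \frac{h}{655}$ ($V{\left(h,k \right)} = \frac{h + 1}{9^{3} - 74} = \frac{1 + h}{729 - 74} = \frac{1 + h}{655} = \left(1 + h\right) \frac{1}{655} = \frac{1}{655} + \frac{h}{655}$)
$\frac{1}{V{\left(b,173 \right)} - 76114} = \frac{1}{\left(\frac{1}{655} + \frac{1}{655} \left(-150\right)\right) - 76114} = \frac{1}{\left(\frac{1}{655} - \frac{30}{131}\right) - 76114} = \frac{1}{- \frac{149}{655} - 76114} = \frac{1}{- \frac{49854819}{655}} = - \frac{655}{49854819}$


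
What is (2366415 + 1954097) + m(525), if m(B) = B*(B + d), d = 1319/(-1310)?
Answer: 1204049399/262 ≈ 4.5956e+6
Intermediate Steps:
d = -1319/1310 (d = 1319*(-1/1310) = -1319/1310 ≈ -1.0069)
m(B) = B*(-1319/1310 + B) (m(B) = B*(B - 1319/1310) = B*(-1319/1310 + B))
(2366415 + 1954097) + m(525) = (2366415 + 1954097) + (1/1310)*525*(-1319 + 1310*525) = 4320512 + (1/1310)*525*(-1319 + 687750) = 4320512 + (1/1310)*525*686431 = 4320512 + 72075255/262 = 1204049399/262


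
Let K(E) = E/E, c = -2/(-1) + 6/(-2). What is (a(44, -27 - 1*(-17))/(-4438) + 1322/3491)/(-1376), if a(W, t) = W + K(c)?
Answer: -5709941/21318447808 ≈ -0.00026784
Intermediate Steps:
c = -1 (c = -2*(-1) + 6*(-½) = 2 - 3 = -1)
K(E) = 1
a(W, t) = 1 + W (a(W, t) = W + 1 = 1 + W)
(a(44, -27 - 1*(-17))/(-4438) + 1322/3491)/(-1376) = ((1 + 44)/(-4438) + 1322/3491)/(-1376) = (45*(-1/4438) + 1322*(1/3491))*(-1/1376) = (-45/4438 + 1322/3491)*(-1/1376) = (5709941/15493058)*(-1/1376) = -5709941/21318447808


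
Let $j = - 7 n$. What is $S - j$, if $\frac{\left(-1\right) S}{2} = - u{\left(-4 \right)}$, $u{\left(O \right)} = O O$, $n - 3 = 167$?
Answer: $1222$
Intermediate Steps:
$n = 170$ ($n = 3 + 167 = 170$)
$u{\left(O \right)} = O^{2}$
$S = 32$ ($S = - 2 \left(- \left(-4\right)^{2}\right) = - 2 \left(\left(-1\right) 16\right) = \left(-2\right) \left(-16\right) = 32$)
$j = -1190$ ($j = \left(-7\right) 170 = -1190$)
$S - j = 32 - -1190 = 32 + 1190 = 1222$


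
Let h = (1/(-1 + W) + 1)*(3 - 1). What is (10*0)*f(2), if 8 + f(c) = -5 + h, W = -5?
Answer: 0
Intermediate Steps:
h = 5/3 (h = (1/(-1 - 5) + 1)*(3 - 1) = (1/(-6) + 1)*2 = (-1/6 + 1)*2 = (5/6)*2 = 5/3 ≈ 1.6667)
f(c) = -34/3 (f(c) = -8 + (-5 + 5/3) = -8 - 10/3 = -34/3)
(10*0)*f(2) = (10*0)*(-34/3) = 0*(-34/3) = 0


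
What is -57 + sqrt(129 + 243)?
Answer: -57 + 2*sqrt(93) ≈ -37.713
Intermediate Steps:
-57 + sqrt(129 + 243) = -57 + sqrt(372) = -57 + 2*sqrt(93)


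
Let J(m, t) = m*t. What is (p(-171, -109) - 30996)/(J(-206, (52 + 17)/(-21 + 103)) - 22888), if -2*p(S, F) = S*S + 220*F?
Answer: 2757373/1891030 ≈ 1.4581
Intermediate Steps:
p(S, F) = -110*F - S²/2 (p(S, F) = -(S*S + 220*F)/2 = -(S² + 220*F)/2 = -110*F - S²/2)
(p(-171, -109) - 30996)/(J(-206, (52 + 17)/(-21 + 103)) - 22888) = ((-110*(-109) - ½*(-171)²) - 30996)/(-206*(52 + 17)/(-21 + 103) - 22888) = ((11990 - ½*29241) - 30996)/(-14214/82 - 22888) = ((11990 - 29241/2) - 30996)/(-14214/82 - 22888) = (-5261/2 - 30996)/(-206*69/82 - 22888) = -67253/(2*(-7107/41 - 22888)) = -67253/(2*(-945515/41)) = -67253/2*(-41/945515) = 2757373/1891030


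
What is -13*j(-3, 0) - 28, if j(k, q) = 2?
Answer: -54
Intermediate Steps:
-13*j(-3, 0) - 28 = -13*2 - 28 = -26 - 28 = -54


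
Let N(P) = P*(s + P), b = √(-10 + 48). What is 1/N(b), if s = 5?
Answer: 1/13 - 5*√38/494 ≈ 0.014530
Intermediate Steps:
b = √38 ≈ 6.1644
N(P) = P*(5 + P)
1/N(b) = 1/(√38*(5 + √38)) = √38/(38*(5 + √38))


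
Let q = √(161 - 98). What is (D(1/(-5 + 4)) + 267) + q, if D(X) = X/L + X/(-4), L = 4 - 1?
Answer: 3203/12 + 3*√7 ≈ 274.85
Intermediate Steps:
L = 3
q = 3*√7 (q = √63 = 3*√7 ≈ 7.9373)
D(X) = X/12 (D(X) = X/3 + X/(-4) = X*(⅓) + X*(-¼) = X/3 - X/4 = X/12)
(D(1/(-5 + 4)) + 267) + q = ((1/(-5 + 4))/12 + 267) + 3*√7 = ((1/(-1))/12 + 267) + 3*√7 = ((1*(-1))/12 + 267) + 3*√7 = ((1/12)*(-1) + 267) + 3*√7 = (-1/12 + 267) + 3*√7 = 3203/12 + 3*√7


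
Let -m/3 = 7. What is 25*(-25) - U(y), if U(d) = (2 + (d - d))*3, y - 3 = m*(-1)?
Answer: -631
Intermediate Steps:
m = -21 (m = -3*7 = -21)
y = 24 (y = 3 - 21*(-1) = 3 + 21 = 24)
U(d) = 6 (U(d) = (2 + 0)*3 = 2*3 = 6)
25*(-25) - U(y) = 25*(-25) - 1*6 = -625 - 6 = -631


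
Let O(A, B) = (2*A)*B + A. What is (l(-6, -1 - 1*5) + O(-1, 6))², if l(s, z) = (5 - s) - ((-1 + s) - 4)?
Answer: 81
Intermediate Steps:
O(A, B) = A + 2*A*B (O(A, B) = 2*A*B + A = A + 2*A*B)
l(s, z) = 10 - 2*s (l(s, z) = (5 - s) - (-5 + s) = (5 - s) + (5 - s) = 10 - 2*s)
(l(-6, -1 - 1*5) + O(-1, 6))² = ((10 - 2*(-6)) - (1 + 2*6))² = ((10 + 12) - (1 + 12))² = (22 - 1*13)² = (22 - 13)² = 9² = 81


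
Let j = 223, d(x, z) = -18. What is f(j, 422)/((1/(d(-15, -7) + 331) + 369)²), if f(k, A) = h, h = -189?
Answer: -18516141/13339788004 ≈ -0.0013880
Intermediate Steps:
f(k, A) = -189
f(j, 422)/((1/(d(-15, -7) + 331) + 369)²) = -189/(1/(-18 + 331) + 369)² = -189/(1/313 + 369)² = -189/((115498/313)²) = -189/13339788004/97969 = -189*97969/13339788004 = -18516141/13339788004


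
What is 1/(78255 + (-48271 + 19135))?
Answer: 1/49119 ≈ 2.0359e-5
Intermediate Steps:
1/(78255 + (-48271 + 19135)) = 1/(78255 - 29136) = 1/49119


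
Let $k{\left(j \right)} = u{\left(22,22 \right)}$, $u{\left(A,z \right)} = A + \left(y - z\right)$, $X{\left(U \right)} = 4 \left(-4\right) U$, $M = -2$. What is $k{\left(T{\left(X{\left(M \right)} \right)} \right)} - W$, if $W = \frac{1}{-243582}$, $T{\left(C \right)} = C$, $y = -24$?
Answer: $- \frac{5845967}{243582} \approx -24.0$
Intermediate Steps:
$X{\left(U \right)} = - 16 U$
$u{\left(A,z \right)} = -24 + A - z$ ($u{\left(A,z \right)} = A - \left(24 + z\right) = -24 + A - z$)
$W = - \frac{1}{243582} \approx -4.1054 \cdot 10^{-6}$
$k{\left(j \right)} = -24$ ($k{\left(j \right)} = -24 + 22 - 22 = -24$)
$k{\left(T{\left(X{\left(M \right)} \right)} \right)} - W = -24 - - \frac{1}{243582} = -24 + \frac{1}{243582} = - \frac{5845967}{243582}$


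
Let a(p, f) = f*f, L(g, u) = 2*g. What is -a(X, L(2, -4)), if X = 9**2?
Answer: -16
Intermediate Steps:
X = 81
a(p, f) = f**2
-a(X, L(2, -4)) = -(2*2)**2 = -1*4**2 = -1*16 = -16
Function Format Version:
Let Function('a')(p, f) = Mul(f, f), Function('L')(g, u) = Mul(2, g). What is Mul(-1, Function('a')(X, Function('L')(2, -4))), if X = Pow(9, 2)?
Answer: -16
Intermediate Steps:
X = 81
Function('a')(p, f) = Pow(f, 2)
Mul(-1, Function('a')(X, Function('L')(2, -4))) = Mul(-1, Pow(Mul(2, 2), 2)) = Mul(-1, Pow(4, 2)) = Mul(-1, 16) = -16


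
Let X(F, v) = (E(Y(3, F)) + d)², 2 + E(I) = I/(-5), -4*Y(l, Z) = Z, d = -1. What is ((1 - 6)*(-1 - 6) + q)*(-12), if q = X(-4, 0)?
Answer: -13572/25 ≈ -542.88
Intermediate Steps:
Y(l, Z) = -Z/4
E(I) = -2 - I/5 (E(I) = -2 + I/(-5) = -2 + I*(-⅕) = -2 - I/5)
X(F, v) = (-3 + F/20)² (X(F, v) = ((-2 - (-1)*F/20) - 1)² = ((-2 + F/20) - 1)² = (-3 + F/20)²)
q = 256/25 (q = (60 - 1*(-4))²/400 = (60 + 4)²/400 = (1/400)*64² = (1/400)*4096 = 256/25 ≈ 10.240)
((1 - 6)*(-1 - 6) + q)*(-12) = ((1 - 6)*(-1 - 6) + 256/25)*(-12) = (-5*(-7) + 256/25)*(-12) = (35 + 256/25)*(-12) = (1131/25)*(-12) = -13572/25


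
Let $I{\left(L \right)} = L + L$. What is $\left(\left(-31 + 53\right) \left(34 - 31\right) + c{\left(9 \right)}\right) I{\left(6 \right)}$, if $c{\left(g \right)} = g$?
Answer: $900$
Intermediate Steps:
$I{\left(L \right)} = 2 L$
$\left(\left(-31 + 53\right) \left(34 - 31\right) + c{\left(9 \right)}\right) I{\left(6 \right)} = \left(\left(-31 + 53\right) \left(34 - 31\right) + 9\right) 2 \cdot 6 = \left(22 \cdot 3 + 9\right) 12 = \left(66 + 9\right) 12 = 75 \cdot 12 = 900$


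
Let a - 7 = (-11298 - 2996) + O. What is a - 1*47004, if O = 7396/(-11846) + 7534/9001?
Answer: -3267591025409/53312923 ≈ -61291.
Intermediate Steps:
O = 11338184/53312923 (O = 7396*(-1/11846) + 7534*(1/9001) = -3698/5923 + 7534/9001 = 11338184/53312923 ≈ 0.21267)
a = -761670392717/53312923 (a = 7 + ((-11298 - 2996) + 11338184/53312923) = 7 + (-14294 + 11338184/53312923) = 7 - 762043583178/53312923 = -761670392717/53312923 ≈ -14287.)
a - 1*47004 = -761670392717/53312923 - 1*47004 = -761670392717/53312923 - 47004 = -3267591025409/53312923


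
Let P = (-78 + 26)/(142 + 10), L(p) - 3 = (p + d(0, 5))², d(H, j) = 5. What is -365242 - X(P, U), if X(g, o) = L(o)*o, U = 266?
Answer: -19901346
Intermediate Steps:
L(p) = 3 + (5 + p)² (L(p) = 3 + (p + 5)² = 3 + (5 + p)²)
P = -13/38 (P = -52/152 = -52*1/152 = -13/38 ≈ -0.34211)
X(g, o) = o*(3 + (5 + o)²) (X(g, o) = (3 + (5 + o)²)*o = o*(3 + (5 + o)²))
-365242 - X(P, U) = -365242 - 266*(3 + (5 + 266)²) = -365242 - 266*(3 + 271²) = -365242 - 266*(3 + 73441) = -365242 - 266*73444 = -365242 - 1*19536104 = -365242 - 19536104 = -19901346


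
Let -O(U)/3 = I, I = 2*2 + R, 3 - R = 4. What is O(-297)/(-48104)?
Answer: 9/48104 ≈ 0.00018709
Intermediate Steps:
R = -1 (R = 3 - 1*4 = 3 - 4 = -1)
I = 3 (I = 2*2 - 1 = 4 - 1 = 3)
O(U) = -9 (O(U) = -3*3 = -9)
O(-297)/(-48104) = -9/(-48104) = -9*(-1/48104) = 9/48104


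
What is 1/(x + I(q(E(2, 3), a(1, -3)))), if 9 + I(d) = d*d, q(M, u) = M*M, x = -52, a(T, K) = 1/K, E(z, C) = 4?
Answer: 1/195 ≈ 0.0051282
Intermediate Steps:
a(T, K) = 1/K
q(M, u) = M**2
I(d) = -9 + d**2 (I(d) = -9 + d*d = -9 + d**2)
1/(x + I(q(E(2, 3), a(1, -3)))) = 1/(-52 + (-9 + (4**2)**2)) = 1/(-52 + (-9 + 16**2)) = 1/(-52 + (-9 + 256)) = 1/(-52 + 247) = 1/195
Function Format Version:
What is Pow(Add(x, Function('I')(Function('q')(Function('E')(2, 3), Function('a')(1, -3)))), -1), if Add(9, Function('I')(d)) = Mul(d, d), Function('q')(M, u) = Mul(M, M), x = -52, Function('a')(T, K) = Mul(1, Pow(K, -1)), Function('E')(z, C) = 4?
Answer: Rational(1, 195) ≈ 0.0051282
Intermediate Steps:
Function('a')(T, K) = Pow(K, -1)
Function('q')(M, u) = Pow(M, 2)
Function('I')(d) = Add(-9, Pow(d, 2)) (Function('I')(d) = Add(-9, Mul(d, d)) = Add(-9, Pow(d, 2)))
Pow(Add(x, Function('I')(Function('q')(Function('E')(2, 3), Function('a')(1, -3)))), -1) = Pow(Add(-52, Add(-9, Pow(Pow(4, 2), 2))), -1) = Pow(Add(-52, Add(-9, Pow(16, 2))), -1) = Pow(Add(-52, Add(-9, 256)), -1) = Pow(Add(-52, 247), -1) = Pow(195, -1) = Rational(1, 195)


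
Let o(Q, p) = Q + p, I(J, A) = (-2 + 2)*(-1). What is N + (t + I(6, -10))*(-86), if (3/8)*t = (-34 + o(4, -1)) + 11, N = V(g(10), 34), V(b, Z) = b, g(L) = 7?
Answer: 13781/3 ≈ 4593.7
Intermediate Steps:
I(J, A) = 0 (I(J, A) = 0*(-1) = 0)
N = 7
t = -160/3 (t = 8*((-34 + (4 - 1)) + 11)/3 = 8*((-34 + 3) + 11)/3 = 8*(-31 + 11)/3 = (8/3)*(-20) = -160/3 ≈ -53.333)
N + (t + I(6, -10))*(-86) = 7 + (-160/3 + 0)*(-86) = 7 - 160/3*(-86) = 7 + 13760/3 = 13781/3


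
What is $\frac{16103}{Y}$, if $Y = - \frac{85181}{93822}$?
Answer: $- \frac{1510815666}{85181} \approx -17737.0$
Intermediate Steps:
$Y = - \frac{85181}{93822}$ ($Y = \left(-85181\right) \frac{1}{93822} = - \frac{85181}{93822} \approx -0.9079$)
$\frac{16103}{Y} = \frac{16103}{- \frac{85181}{93822}} = 16103 \left(- \frac{93822}{85181}\right) = - \frac{1510815666}{85181}$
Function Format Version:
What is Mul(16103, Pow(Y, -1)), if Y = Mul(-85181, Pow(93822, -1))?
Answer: Rational(-1510815666, 85181) ≈ -17737.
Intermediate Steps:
Y = Rational(-85181, 93822) (Y = Mul(-85181, Rational(1, 93822)) = Rational(-85181, 93822) ≈ -0.90790)
Mul(16103, Pow(Y, -1)) = Mul(16103, Pow(Rational(-85181, 93822), -1)) = Mul(16103, Rational(-93822, 85181)) = Rational(-1510815666, 85181)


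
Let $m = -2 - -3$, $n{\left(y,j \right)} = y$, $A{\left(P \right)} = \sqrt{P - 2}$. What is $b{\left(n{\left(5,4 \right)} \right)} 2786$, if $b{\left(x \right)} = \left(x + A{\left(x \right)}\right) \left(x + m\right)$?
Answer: $83580 + 16716 \sqrt{3} \approx 1.1253 \cdot 10^{5}$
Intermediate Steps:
$A{\left(P \right)} = \sqrt{-2 + P}$
$m = 1$ ($m = -2 + 3 = 1$)
$b{\left(x \right)} = \left(1 + x\right) \left(x + \sqrt{-2 + x}\right)$ ($b{\left(x \right)} = \left(x + \sqrt{-2 + x}\right) \left(x + 1\right) = \left(x + \sqrt{-2 + x}\right) \left(1 + x\right) = \left(1 + x\right) \left(x + \sqrt{-2 + x}\right)$)
$b{\left(n{\left(5,4 \right)} \right)} 2786 = \left(5 + 5^{2} + \sqrt{-2 + 5} + 5 \sqrt{-2 + 5}\right) 2786 = \left(5 + 25 + \sqrt{3} + 5 \sqrt{3}\right) 2786 = \left(30 + 6 \sqrt{3}\right) 2786 = 83580 + 16716 \sqrt{3}$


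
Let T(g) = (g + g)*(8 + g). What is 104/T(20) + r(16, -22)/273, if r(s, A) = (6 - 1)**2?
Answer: 1007/5460 ≈ 0.18443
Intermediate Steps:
r(s, A) = 25 (r(s, A) = 5**2 = 25)
T(g) = 2*g*(8 + g) (T(g) = (2*g)*(8 + g) = 2*g*(8 + g))
104/T(20) + r(16, -22)/273 = 104/((2*20*(8 + 20))) + 25/273 = 104/((2*20*28)) + 25*(1/273) = 104/1120 + 25/273 = 104*(1/1120) + 25/273 = 13/140 + 25/273 = 1007/5460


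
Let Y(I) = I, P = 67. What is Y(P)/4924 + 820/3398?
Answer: 2132673/8365876 ≈ 0.25493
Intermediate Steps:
Y(P)/4924 + 820/3398 = 67/4924 + 820/3398 = 67*(1/4924) + 820*(1/3398) = 67/4924 + 410/1699 = 2132673/8365876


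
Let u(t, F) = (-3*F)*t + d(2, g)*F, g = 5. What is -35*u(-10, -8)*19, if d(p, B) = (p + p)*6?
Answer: 287280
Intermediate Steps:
d(p, B) = 12*p (d(p, B) = (2*p)*6 = 12*p)
u(t, F) = 24*F - 3*F*t (u(t, F) = (-3*F)*t + (12*2)*F = -3*F*t + 24*F = 24*F - 3*F*t)
-35*u(-10, -8)*19 = -105*(-8)*(8 - 1*(-10))*19 = -105*(-8)*(8 + 10)*19 = -105*(-8)*18*19 = -35*(-432)*19 = 15120*19 = 287280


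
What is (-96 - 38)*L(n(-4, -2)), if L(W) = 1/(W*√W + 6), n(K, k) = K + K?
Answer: -201/137 - 536*I*√2/137 ≈ -1.4672 - 5.533*I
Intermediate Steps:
n(K, k) = 2*K
L(W) = 1/(6 + W^(3/2)) (L(W) = 1/(W^(3/2) + 6) = 1/(6 + W^(3/2)))
(-96 - 38)*L(n(-4, -2)) = (-96 - 38)/(6 + (2*(-4))^(3/2)) = -134/(6 + (-8)^(3/2)) = -134/(6 - 16*I*√2)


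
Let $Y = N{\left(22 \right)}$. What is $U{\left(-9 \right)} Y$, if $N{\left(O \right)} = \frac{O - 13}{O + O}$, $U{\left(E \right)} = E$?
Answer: $- \frac{81}{44} \approx -1.8409$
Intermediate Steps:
$N{\left(O \right)} = \frac{-13 + O}{2 O}$
$Y = \frac{9}{44}$ ($Y = \frac{-13 + 22}{2 \cdot 22} = \frac{1}{2} \cdot \frac{1}{22} \cdot 9 = \frac{9}{44} \approx 0.20455$)
$U{\left(-9 \right)} Y = \left(-9\right) \frac{9}{44} = - \frac{81}{44}$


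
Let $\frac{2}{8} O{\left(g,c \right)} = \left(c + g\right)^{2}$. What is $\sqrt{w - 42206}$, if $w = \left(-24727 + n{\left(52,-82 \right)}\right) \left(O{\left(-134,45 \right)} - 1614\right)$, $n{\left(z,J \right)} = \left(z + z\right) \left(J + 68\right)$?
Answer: $2 i \sqrt{196841254} \approx 28060.0 i$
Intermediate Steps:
$O{\left(g,c \right)} = 4 \left(c + g\right)^{2}$
$n{\left(z,J \right)} = 2 z \left(68 + J\right)$
$w = -787322810$ ($w = \left(-24727 + 2 \cdot 52 \left(68 - 82\right)\right) \left(4 \left(45 - 134\right)^{2} - 1614\right) = \left(-24727 + 2 \cdot 52 \left(-14\right)\right) \left(4 \left(-89\right)^{2} - 1614\right) = \left(-24727 - 1456\right) \left(4 \cdot 7921 - 1614\right) = - 26183 \left(31684 - 1614\right) = \left(-26183\right) 30070 = -787322810$)
$\sqrt{w - 42206} = \sqrt{-787322810 - 42206} = \sqrt{-787365016} = 2 i \sqrt{196841254}$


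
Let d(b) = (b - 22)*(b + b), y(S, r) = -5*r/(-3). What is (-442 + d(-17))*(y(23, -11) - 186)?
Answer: -541892/3 ≈ -1.8063e+5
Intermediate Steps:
y(S, r) = 5*r/3 (y(S, r) = -5*r*(-1)/3 = -(-5)*r/3 = 5*r/3)
d(b) = 2*b*(-22 + b) (d(b) = (-22 + b)*(2*b) = 2*b*(-22 + b))
(-442 + d(-17))*(y(23, -11) - 186) = (-442 + 2*(-17)*(-22 - 17))*((5/3)*(-11) - 186) = (-442 + 2*(-17)*(-39))*(-55/3 - 186) = (-442 + 1326)*(-613/3) = 884*(-613/3) = -541892/3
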